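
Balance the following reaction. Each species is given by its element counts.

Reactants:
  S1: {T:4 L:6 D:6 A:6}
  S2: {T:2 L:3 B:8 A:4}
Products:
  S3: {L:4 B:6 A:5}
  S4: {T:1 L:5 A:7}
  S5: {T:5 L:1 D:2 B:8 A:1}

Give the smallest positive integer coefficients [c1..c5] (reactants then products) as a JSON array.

Coefficients: [1, 6, 4, 1, 3]

T: 1·4+6·2 = 16 | 4·0+1·1+3·5 = 16
L: 1·6+6·3 = 24 | 4·4+1·5+3·1 = 24
D: 1·6+6·0 = 6 | 4·0+1·0+3·2 = 6
B: 1·0+6·8 = 48 | 4·6+1·0+3·8 = 48
A: 1·6+6·4 = 30 | 4·5+1·7+3·1 = 30
gcd(1,6,4,1,3) = 1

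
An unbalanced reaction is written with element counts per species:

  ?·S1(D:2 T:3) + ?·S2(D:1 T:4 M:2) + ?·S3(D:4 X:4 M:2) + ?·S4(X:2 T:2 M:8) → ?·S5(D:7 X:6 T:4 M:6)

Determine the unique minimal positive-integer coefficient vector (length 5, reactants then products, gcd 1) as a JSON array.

D: 2·2+1·1+4·4+1·0 = 21 | 3·7 = 21
X: 2·0+1·0+4·4+1·2 = 18 | 3·6 = 18
T: 2·3+1·4+4·0+1·2 = 12 | 3·4 = 12
M: 2·0+1·2+4·2+1·8 = 18 | 3·6 = 18
gcd(2,1,4,1,3) = 1

Coefficients: [2, 1, 4, 1, 3]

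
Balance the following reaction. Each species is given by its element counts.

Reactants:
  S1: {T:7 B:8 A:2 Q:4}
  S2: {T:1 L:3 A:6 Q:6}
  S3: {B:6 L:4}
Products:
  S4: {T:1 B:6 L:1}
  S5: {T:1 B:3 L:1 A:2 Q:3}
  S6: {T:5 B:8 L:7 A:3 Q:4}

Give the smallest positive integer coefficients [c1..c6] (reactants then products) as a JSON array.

Coefficients: [2, 1, 4, 3, 2, 2]

T: 2·7+1·1+4·0 = 15 | 3·1+2·1+2·5 = 15
B: 2·8+1·0+4·6 = 40 | 3·6+2·3+2·8 = 40
L: 2·0+1·3+4·4 = 19 | 3·1+2·1+2·7 = 19
A: 2·2+1·6+4·0 = 10 | 3·0+2·2+2·3 = 10
Q: 2·4+1·6+4·0 = 14 | 3·0+2·3+2·4 = 14
gcd(2,1,4,3,2,2) = 1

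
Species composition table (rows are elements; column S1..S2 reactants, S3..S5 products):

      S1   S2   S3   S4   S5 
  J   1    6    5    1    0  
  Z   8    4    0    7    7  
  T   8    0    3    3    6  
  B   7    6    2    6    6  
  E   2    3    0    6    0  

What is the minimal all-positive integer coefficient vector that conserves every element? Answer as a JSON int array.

Coefficients: [6, 2, 3, 3, 5]

J: 6·1+2·6 = 18 | 3·5+3·1+5·0 = 18
Z: 6·8+2·4 = 56 | 3·0+3·7+5·7 = 56
T: 6·8+2·0 = 48 | 3·3+3·3+5·6 = 48
B: 6·7+2·6 = 54 | 3·2+3·6+5·6 = 54
E: 6·2+2·3 = 18 | 3·0+3·6+5·0 = 18
gcd(6,2,3,3,5) = 1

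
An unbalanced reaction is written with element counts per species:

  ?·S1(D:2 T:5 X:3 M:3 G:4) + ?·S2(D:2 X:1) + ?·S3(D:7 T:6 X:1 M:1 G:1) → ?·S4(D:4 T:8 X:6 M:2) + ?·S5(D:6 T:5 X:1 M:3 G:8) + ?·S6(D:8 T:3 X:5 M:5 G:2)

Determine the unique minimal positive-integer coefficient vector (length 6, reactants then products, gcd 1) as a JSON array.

Coefficients: [6, 6, 2, 3, 3, 1]

D: 6·2+6·2+2·7 = 38 | 3·4+3·6+1·8 = 38
T: 6·5+6·0+2·6 = 42 | 3·8+3·5+1·3 = 42
X: 6·3+6·1+2·1 = 26 | 3·6+3·1+1·5 = 26
M: 6·3+6·0+2·1 = 20 | 3·2+3·3+1·5 = 20
G: 6·4+6·0+2·1 = 26 | 3·0+3·8+1·2 = 26
gcd(6,6,2,3,3,1) = 1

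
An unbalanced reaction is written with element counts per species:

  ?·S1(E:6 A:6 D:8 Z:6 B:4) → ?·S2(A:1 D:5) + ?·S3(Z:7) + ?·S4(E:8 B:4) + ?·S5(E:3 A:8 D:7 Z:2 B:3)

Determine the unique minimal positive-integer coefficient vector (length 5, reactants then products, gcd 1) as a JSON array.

Coefficients: [6, 4, 4, 3, 4]

E: 6·6 = 36 | 4·0+4·0+3·8+4·3 = 36
A: 6·6 = 36 | 4·1+4·0+3·0+4·8 = 36
D: 6·8 = 48 | 4·5+4·0+3·0+4·7 = 48
Z: 6·6 = 36 | 4·0+4·7+3·0+4·2 = 36
B: 6·4 = 24 | 4·0+4·0+3·4+4·3 = 24
gcd(6,4,4,3,4) = 1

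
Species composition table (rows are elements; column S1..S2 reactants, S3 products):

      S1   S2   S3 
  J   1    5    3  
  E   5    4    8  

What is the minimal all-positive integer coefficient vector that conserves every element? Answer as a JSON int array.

Coefficients: [4, 1, 3]

J: 4·1+1·5 = 9 | 3·3 = 9
E: 4·5+1·4 = 24 | 3·8 = 24
gcd(4,1,3) = 1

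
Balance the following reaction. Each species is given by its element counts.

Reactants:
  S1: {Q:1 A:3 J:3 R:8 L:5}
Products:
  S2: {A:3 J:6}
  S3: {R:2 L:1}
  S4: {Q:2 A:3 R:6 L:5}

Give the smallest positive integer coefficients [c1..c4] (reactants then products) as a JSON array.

Coefficients: [2, 1, 5, 1]

Q: 2·1 = 2 | 1·0+5·0+1·2 = 2
A: 2·3 = 6 | 1·3+5·0+1·3 = 6
J: 2·3 = 6 | 1·6+5·0+1·0 = 6
R: 2·8 = 16 | 1·0+5·2+1·6 = 16
L: 2·5 = 10 | 1·0+5·1+1·5 = 10
gcd(2,1,5,1) = 1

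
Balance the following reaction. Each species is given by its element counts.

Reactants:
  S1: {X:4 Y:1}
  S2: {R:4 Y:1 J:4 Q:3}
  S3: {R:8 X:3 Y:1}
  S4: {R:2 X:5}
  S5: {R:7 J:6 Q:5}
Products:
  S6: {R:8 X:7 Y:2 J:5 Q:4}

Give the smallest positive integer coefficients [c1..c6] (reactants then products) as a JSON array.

R: 5·0+2·4+1·8+1·2+2·7 = 32 | 4·8 = 32
X: 5·4+2·0+1·3+1·5+2·0 = 28 | 4·7 = 28
Y: 5·1+2·1+1·1+1·0+2·0 = 8 | 4·2 = 8
J: 5·0+2·4+1·0+1·0+2·6 = 20 | 4·5 = 20
Q: 5·0+2·3+1·0+1·0+2·5 = 16 | 4·4 = 16
gcd(5,2,1,1,2,4) = 1

Coefficients: [5, 2, 1, 1, 2, 4]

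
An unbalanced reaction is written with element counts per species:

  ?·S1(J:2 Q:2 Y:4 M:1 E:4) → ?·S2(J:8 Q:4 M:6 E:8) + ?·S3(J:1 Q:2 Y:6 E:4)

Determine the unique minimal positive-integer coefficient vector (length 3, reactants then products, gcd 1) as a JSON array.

J: 6·2 = 12 | 1·8+4·1 = 12
Q: 6·2 = 12 | 1·4+4·2 = 12
Y: 6·4 = 24 | 1·0+4·6 = 24
M: 6·1 = 6 | 1·6+4·0 = 6
E: 6·4 = 24 | 1·8+4·4 = 24
gcd(6,1,4) = 1

Coefficients: [6, 1, 4]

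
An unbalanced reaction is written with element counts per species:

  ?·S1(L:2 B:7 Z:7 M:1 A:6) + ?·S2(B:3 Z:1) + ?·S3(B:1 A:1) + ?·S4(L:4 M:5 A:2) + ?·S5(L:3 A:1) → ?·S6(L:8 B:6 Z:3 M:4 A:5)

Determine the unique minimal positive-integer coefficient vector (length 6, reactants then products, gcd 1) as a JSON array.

L: 1·2+5·0+2·0+3·4+6·3 = 32 | 4·8 = 32
B: 1·7+5·3+2·1+3·0+6·0 = 24 | 4·6 = 24
Z: 1·7+5·1+2·0+3·0+6·0 = 12 | 4·3 = 12
M: 1·1+5·0+2·0+3·5+6·0 = 16 | 4·4 = 16
A: 1·6+5·0+2·1+3·2+6·1 = 20 | 4·5 = 20
gcd(1,5,2,3,6,4) = 1

Coefficients: [1, 5, 2, 3, 6, 4]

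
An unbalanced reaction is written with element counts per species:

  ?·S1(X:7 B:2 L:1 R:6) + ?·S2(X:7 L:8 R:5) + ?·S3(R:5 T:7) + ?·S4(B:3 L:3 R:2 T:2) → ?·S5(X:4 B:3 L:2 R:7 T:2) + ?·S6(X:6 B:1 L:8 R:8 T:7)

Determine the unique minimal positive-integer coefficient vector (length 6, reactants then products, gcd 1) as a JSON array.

X: 3·7+5·7+6·0+5·0 = 56 | 5·4+6·6 = 56
B: 3·2+5·0+6·0+5·3 = 21 | 5·3+6·1 = 21
L: 3·1+5·8+6·0+5·3 = 58 | 5·2+6·8 = 58
R: 3·6+5·5+6·5+5·2 = 83 | 5·7+6·8 = 83
T: 3·0+5·0+6·7+5·2 = 52 | 5·2+6·7 = 52
gcd(3,5,6,5,5,6) = 1

Coefficients: [3, 5, 6, 5, 5, 6]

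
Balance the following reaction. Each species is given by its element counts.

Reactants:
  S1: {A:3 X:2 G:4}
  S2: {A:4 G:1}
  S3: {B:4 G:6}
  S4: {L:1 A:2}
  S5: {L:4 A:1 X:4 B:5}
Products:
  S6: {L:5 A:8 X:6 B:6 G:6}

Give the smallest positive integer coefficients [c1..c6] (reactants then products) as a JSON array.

L: 4·0+2·0+1·0+4·1+4·4 = 20 | 4·5 = 20
A: 4·3+2·4+1·0+4·2+4·1 = 32 | 4·8 = 32
X: 4·2+2·0+1·0+4·0+4·4 = 24 | 4·6 = 24
B: 4·0+2·0+1·4+4·0+4·5 = 24 | 4·6 = 24
G: 4·4+2·1+1·6+4·0+4·0 = 24 | 4·6 = 24
gcd(4,2,1,4,4,4) = 1

Coefficients: [4, 2, 1, 4, 4, 4]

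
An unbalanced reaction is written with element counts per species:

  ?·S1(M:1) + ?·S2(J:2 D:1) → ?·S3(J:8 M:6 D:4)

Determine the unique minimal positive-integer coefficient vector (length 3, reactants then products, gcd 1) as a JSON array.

J: 6·0+4·2 = 8 | 1·8 = 8
M: 6·1+4·0 = 6 | 1·6 = 6
D: 6·0+4·1 = 4 | 1·4 = 4
gcd(6,4,1) = 1

Coefficients: [6, 4, 1]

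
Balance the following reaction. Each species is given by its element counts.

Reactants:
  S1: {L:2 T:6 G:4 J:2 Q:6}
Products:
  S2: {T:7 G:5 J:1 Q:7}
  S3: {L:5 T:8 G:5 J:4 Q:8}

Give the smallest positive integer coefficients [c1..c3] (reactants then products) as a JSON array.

L: 5·2 = 10 | 2·0+2·5 = 10
T: 5·6 = 30 | 2·7+2·8 = 30
G: 5·4 = 20 | 2·5+2·5 = 20
J: 5·2 = 10 | 2·1+2·4 = 10
Q: 5·6 = 30 | 2·7+2·8 = 30
gcd(5,2,2) = 1

Coefficients: [5, 2, 2]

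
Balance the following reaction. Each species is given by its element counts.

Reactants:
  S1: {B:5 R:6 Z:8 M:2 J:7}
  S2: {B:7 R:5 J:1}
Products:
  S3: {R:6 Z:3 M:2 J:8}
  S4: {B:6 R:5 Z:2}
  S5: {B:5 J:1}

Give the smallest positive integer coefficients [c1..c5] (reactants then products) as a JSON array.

Coefficients: [2, 5, 2, 5, 3]

B: 2·5+5·7 = 45 | 2·0+5·6+3·5 = 45
R: 2·6+5·5 = 37 | 2·6+5·5+3·0 = 37
Z: 2·8+5·0 = 16 | 2·3+5·2+3·0 = 16
M: 2·2+5·0 = 4 | 2·2+5·0+3·0 = 4
J: 2·7+5·1 = 19 | 2·8+5·0+3·1 = 19
gcd(2,5,2,5,3) = 1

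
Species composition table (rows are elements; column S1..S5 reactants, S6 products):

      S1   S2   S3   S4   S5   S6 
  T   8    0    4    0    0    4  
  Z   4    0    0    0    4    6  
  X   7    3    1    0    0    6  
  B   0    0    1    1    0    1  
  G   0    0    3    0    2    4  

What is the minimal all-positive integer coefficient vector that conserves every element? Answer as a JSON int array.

T: 1·8+5·0+2·4+2·0+5·0 = 16 | 4·4 = 16
Z: 1·4+5·0+2·0+2·0+5·4 = 24 | 4·6 = 24
X: 1·7+5·3+2·1+2·0+5·0 = 24 | 4·6 = 24
B: 1·0+5·0+2·1+2·1+5·0 = 4 | 4·1 = 4
G: 1·0+5·0+2·3+2·0+5·2 = 16 | 4·4 = 16
gcd(1,5,2,2,5,4) = 1

Coefficients: [1, 5, 2, 2, 5, 4]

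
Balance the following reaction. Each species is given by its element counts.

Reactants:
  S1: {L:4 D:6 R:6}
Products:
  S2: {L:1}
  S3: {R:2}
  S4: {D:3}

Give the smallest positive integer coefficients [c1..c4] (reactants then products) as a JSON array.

L: 1·4 = 4 | 4·1+3·0+2·0 = 4
D: 1·6 = 6 | 4·0+3·0+2·3 = 6
R: 1·6 = 6 | 4·0+3·2+2·0 = 6
gcd(1,4,3,2) = 1

Coefficients: [1, 4, 3, 2]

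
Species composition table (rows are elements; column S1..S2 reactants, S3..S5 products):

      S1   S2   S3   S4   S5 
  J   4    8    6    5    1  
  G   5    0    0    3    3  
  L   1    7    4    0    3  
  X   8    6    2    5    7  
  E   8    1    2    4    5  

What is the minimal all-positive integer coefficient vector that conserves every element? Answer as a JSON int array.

J: 6·4+3·8 = 48 | 3·6+5·5+5·1 = 48
G: 6·5+3·0 = 30 | 3·0+5·3+5·3 = 30
L: 6·1+3·7 = 27 | 3·4+5·0+5·3 = 27
X: 6·8+3·6 = 66 | 3·2+5·5+5·7 = 66
E: 6·8+3·1 = 51 | 3·2+5·4+5·5 = 51
gcd(6,3,3,5,5) = 1

Coefficients: [6, 3, 3, 5, 5]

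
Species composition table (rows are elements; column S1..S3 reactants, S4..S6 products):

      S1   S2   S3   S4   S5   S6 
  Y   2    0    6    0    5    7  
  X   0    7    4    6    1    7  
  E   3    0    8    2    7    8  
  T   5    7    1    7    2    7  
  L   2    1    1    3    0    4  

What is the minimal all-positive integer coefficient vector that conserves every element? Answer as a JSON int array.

Y: 5·2+2·0+6·6 = 46 | 2·0+5·5+3·7 = 46
X: 5·0+2·7+6·4 = 38 | 2·6+5·1+3·7 = 38
E: 5·3+2·0+6·8 = 63 | 2·2+5·7+3·8 = 63
T: 5·5+2·7+6·1 = 45 | 2·7+5·2+3·7 = 45
L: 5·2+2·1+6·1 = 18 | 2·3+5·0+3·4 = 18
gcd(5,2,6,2,5,3) = 1

Coefficients: [5, 2, 6, 2, 5, 3]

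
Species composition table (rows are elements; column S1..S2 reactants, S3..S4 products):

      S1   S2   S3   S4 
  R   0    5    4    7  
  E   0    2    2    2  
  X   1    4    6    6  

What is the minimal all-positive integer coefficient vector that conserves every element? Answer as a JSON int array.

R: 6·0+3·5 = 15 | 2·4+1·7 = 15
E: 6·0+3·2 = 6 | 2·2+1·2 = 6
X: 6·1+3·4 = 18 | 2·6+1·6 = 18
gcd(6,3,2,1) = 1

Coefficients: [6, 3, 2, 1]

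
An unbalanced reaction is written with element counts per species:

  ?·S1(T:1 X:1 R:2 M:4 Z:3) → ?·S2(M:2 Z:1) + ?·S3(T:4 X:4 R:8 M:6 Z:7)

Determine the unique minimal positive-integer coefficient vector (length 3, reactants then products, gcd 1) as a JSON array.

T: 4·1 = 4 | 5·0+1·4 = 4
X: 4·1 = 4 | 5·0+1·4 = 4
R: 4·2 = 8 | 5·0+1·8 = 8
M: 4·4 = 16 | 5·2+1·6 = 16
Z: 4·3 = 12 | 5·1+1·7 = 12
gcd(4,5,1) = 1

Coefficients: [4, 5, 1]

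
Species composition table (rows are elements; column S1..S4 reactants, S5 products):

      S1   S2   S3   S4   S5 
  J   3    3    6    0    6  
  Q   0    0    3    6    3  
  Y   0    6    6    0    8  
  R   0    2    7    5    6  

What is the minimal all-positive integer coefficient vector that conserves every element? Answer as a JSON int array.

J: 1·3+3·3+1·6+1·0 = 18 | 3·6 = 18
Q: 1·0+3·0+1·3+1·6 = 9 | 3·3 = 9
Y: 1·0+3·6+1·6+1·0 = 24 | 3·8 = 24
R: 1·0+3·2+1·7+1·5 = 18 | 3·6 = 18
gcd(1,3,1,1,3) = 1

Coefficients: [1, 3, 1, 1, 3]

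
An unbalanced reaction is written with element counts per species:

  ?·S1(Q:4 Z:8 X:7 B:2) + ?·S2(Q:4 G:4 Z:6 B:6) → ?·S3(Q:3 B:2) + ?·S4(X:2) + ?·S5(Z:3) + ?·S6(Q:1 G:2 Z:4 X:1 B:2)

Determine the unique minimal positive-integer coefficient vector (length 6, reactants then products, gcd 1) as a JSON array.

Q: 2·4+2·4 = 16 | 4·3+5·0+4·0+4·1 = 16
G: 2·0+2·4 = 8 | 4·0+5·0+4·0+4·2 = 8
Z: 2·8+2·6 = 28 | 4·0+5·0+4·3+4·4 = 28
X: 2·7+2·0 = 14 | 4·0+5·2+4·0+4·1 = 14
B: 2·2+2·6 = 16 | 4·2+5·0+4·0+4·2 = 16
gcd(2,2,4,5,4,4) = 1

Coefficients: [2, 2, 4, 5, 4, 4]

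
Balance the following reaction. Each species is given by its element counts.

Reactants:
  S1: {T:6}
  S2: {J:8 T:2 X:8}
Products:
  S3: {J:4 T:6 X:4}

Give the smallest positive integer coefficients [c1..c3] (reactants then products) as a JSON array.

Coefficients: [5, 3, 6]

J: 5·0+3·8 = 24 | 6·4 = 24
T: 5·6+3·2 = 36 | 6·6 = 36
X: 5·0+3·8 = 24 | 6·4 = 24
gcd(5,3,6) = 1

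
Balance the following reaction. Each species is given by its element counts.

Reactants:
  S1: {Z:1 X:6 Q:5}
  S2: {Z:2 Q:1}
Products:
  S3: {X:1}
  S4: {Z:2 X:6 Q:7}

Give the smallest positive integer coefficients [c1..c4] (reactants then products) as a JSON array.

Z: 4·1+1·2 = 6 | 6·0+3·2 = 6
X: 4·6+1·0 = 24 | 6·1+3·6 = 24
Q: 4·5+1·1 = 21 | 6·0+3·7 = 21
gcd(4,1,6,3) = 1

Coefficients: [4, 1, 6, 3]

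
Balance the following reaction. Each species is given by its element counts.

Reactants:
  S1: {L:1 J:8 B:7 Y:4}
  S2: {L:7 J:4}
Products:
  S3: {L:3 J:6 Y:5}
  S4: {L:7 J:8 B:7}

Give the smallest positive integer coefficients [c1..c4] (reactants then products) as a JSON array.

L: 5·1+6·7 = 47 | 4·3+5·7 = 47
J: 5·8+6·4 = 64 | 4·6+5·8 = 64
B: 5·7+6·0 = 35 | 4·0+5·7 = 35
Y: 5·4+6·0 = 20 | 4·5+5·0 = 20
gcd(5,6,4,5) = 1

Coefficients: [5, 6, 4, 5]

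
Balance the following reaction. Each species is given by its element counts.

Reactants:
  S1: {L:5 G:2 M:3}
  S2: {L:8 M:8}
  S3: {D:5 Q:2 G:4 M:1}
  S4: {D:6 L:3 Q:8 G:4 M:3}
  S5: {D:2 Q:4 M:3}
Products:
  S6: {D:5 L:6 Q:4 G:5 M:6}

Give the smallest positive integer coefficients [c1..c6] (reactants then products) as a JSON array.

D: 5·0+1·0+4·5+1·6+2·2 = 30 | 6·5 = 30
L: 5·5+1·8+4·0+1·3+2·0 = 36 | 6·6 = 36
Q: 5·0+1·0+4·2+1·8+2·4 = 24 | 6·4 = 24
G: 5·2+1·0+4·4+1·4+2·0 = 30 | 6·5 = 30
M: 5·3+1·8+4·1+1·3+2·3 = 36 | 6·6 = 36
gcd(5,1,4,1,2,6) = 1

Coefficients: [5, 1, 4, 1, 2, 6]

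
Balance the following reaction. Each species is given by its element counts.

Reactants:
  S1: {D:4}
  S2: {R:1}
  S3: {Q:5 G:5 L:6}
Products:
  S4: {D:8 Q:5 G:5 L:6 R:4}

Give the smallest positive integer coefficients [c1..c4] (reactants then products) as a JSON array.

D: 2·4+4·0+1·0 = 8 | 1·8 = 8
Q: 2·0+4·0+1·5 = 5 | 1·5 = 5
G: 2·0+4·0+1·5 = 5 | 1·5 = 5
L: 2·0+4·0+1·6 = 6 | 1·6 = 6
R: 2·0+4·1+1·0 = 4 | 1·4 = 4
gcd(2,4,1,1) = 1

Coefficients: [2, 4, 1, 1]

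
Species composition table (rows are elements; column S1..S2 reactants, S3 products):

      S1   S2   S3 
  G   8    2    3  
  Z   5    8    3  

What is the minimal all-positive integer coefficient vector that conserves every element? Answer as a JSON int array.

Coefficients: [2, 1, 6]

G: 2·8+1·2 = 18 | 6·3 = 18
Z: 2·5+1·8 = 18 | 6·3 = 18
gcd(2,1,6) = 1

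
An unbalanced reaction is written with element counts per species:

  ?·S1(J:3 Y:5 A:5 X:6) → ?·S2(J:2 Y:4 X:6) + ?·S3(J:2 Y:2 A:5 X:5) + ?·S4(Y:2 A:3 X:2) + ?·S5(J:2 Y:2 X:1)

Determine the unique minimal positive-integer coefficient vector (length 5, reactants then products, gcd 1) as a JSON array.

Coefficients: [6, 1, 3, 5, 5]

J: 6·3 = 18 | 1·2+3·2+5·0+5·2 = 18
Y: 6·5 = 30 | 1·4+3·2+5·2+5·2 = 30
A: 6·5 = 30 | 1·0+3·5+5·3+5·0 = 30
X: 6·6 = 36 | 1·6+3·5+5·2+5·1 = 36
gcd(6,1,3,5,5) = 1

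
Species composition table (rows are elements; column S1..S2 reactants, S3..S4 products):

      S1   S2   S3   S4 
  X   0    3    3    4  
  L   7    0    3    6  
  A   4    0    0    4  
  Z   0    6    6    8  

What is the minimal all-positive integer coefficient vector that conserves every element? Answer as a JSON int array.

X: 3·0+5·3 = 15 | 1·3+3·4 = 15
L: 3·7+5·0 = 21 | 1·3+3·6 = 21
A: 3·4+5·0 = 12 | 1·0+3·4 = 12
Z: 3·0+5·6 = 30 | 1·6+3·8 = 30
gcd(3,5,1,3) = 1

Coefficients: [3, 5, 1, 3]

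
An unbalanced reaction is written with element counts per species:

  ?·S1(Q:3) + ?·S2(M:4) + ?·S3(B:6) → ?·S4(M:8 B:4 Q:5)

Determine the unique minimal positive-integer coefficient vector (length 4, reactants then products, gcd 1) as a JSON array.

M: 5·0+6·4+2·0 = 24 | 3·8 = 24
B: 5·0+6·0+2·6 = 12 | 3·4 = 12
Q: 5·3+6·0+2·0 = 15 | 3·5 = 15
gcd(5,6,2,3) = 1

Coefficients: [5, 6, 2, 3]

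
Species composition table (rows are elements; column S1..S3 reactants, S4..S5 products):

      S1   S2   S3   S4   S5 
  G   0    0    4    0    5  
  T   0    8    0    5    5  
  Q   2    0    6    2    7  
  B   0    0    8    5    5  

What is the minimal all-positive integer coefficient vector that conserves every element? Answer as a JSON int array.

Coefficients: [3, 5, 5, 4, 4]

G: 3·0+5·0+5·4 = 20 | 4·0+4·5 = 20
T: 3·0+5·8+5·0 = 40 | 4·5+4·5 = 40
Q: 3·2+5·0+5·6 = 36 | 4·2+4·7 = 36
B: 3·0+5·0+5·8 = 40 | 4·5+4·5 = 40
gcd(3,5,5,4,4) = 1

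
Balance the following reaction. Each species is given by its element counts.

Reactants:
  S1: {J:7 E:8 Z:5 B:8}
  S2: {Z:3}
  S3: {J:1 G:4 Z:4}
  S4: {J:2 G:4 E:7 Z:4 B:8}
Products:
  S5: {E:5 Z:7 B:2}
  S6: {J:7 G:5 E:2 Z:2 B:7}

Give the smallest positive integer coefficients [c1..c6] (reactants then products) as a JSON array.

J: 3·7+5·0+3·1+2·2 = 28 | 6·0+4·7 = 28
G: 3·0+5·0+3·4+2·4 = 20 | 6·0+4·5 = 20
E: 3·8+5·0+3·0+2·7 = 38 | 6·5+4·2 = 38
Z: 3·5+5·3+3·4+2·4 = 50 | 6·7+4·2 = 50
B: 3·8+5·0+3·0+2·8 = 40 | 6·2+4·7 = 40
gcd(3,5,3,2,6,4) = 1

Coefficients: [3, 5, 3, 2, 6, 4]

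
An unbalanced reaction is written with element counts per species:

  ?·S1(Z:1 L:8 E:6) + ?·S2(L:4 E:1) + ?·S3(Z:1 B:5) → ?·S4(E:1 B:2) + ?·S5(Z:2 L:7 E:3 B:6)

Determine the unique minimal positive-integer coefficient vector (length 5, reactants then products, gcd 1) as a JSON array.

Z: 2·1+3·0+6·1 = 8 | 3·0+4·2 = 8
L: 2·8+3·4+6·0 = 28 | 3·0+4·7 = 28
E: 2·6+3·1+6·0 = 15 | 3·1+4·3 = 15
B: 2·0+3·0+6·5 = 30 | 3·2+4·6 = 30
gcd(2,3,6,3,4) = 1

Coefficients: [2, 3, 6, 3, 4]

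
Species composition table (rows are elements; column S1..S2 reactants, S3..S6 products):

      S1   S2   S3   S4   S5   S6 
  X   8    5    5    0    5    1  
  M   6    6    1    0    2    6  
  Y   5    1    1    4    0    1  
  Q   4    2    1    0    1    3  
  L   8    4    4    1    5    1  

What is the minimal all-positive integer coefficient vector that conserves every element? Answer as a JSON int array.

X: 5·8+2·5 = 50 | 6·5+4·0+3·5+5·1 = 50
M: 5·6+2·6 = 42 | 6·1+4·0+3·2+5·6 = 42
Y: 5·5+2·1 = 27 | 6·1+4·4+3·0+5·1 = 27
Q: 5·4+2·2 = 24 | 6·1+4·0+3·1+5·3 = 24
L: 5·8+2·4 = 48 | 6·4+4·1+3·5+5·1 = 48
gcd(5,2,6,4,3,5) = 1

Coefficients: [5, 2, 6, 4, 3, 5]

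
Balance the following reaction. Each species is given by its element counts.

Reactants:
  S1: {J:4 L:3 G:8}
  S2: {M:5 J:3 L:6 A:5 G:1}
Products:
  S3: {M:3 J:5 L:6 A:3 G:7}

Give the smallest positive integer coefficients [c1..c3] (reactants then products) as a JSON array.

Coefficients: [4, 3, 5]

M: 4·0+3·5 = 15 | 5·3 = 15
J: 4·4+3·3 = 25 | 5·5 = 25
L: 4·3+3·6 = 30 | 5·6 = 30
A: 4·0+3·5 = 15 | 5·3 = 15
G: 4·8+3·1 = 35 | 5·7 = 35
gcd(4,3,5) = 1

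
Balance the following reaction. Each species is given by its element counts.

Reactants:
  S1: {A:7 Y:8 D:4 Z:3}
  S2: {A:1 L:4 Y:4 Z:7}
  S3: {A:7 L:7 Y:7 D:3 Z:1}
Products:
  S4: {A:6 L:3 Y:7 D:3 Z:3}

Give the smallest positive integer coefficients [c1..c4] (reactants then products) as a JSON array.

Coefficients: [3, 1, 2, 6]

A: 3·7+1·1+2·7 = 36 | 6·6 = 36
L: 3·0+1·4+2·7 = 18 | 6·3 = 18
Y: 3·8+1·4+2·7 = 42 | 6·7 = 42
D: 3·4+1·0+2·3 = 18 | 6·3 = 18
Z: 3·3+1·7+2·1 = 18 | 6·3 = 18
gcd(3,1,2,6) = 1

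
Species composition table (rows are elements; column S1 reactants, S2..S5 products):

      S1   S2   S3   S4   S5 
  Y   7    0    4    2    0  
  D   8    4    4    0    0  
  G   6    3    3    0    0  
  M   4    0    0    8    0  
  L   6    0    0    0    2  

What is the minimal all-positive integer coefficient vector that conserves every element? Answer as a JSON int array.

Y: 2·7 = 14 | 1·0+3·4+1·2+6·0 = 14
D: 2·8 = 16 | 1·4+3·4+1·0+6·0 = 16
G: 2·6 = 12 | 1·3+3·3+1·0+6·0 = 12
M: 2·4 = 8 | 1·0+3·0+1·8+6·0 = 8
L: 2·6 = 12 | 1·0+3·0+1·0+6·2 = 12
gcd(2,1,3,1,6) = 1

Coefficients: [2, 1, 3, 1, 6]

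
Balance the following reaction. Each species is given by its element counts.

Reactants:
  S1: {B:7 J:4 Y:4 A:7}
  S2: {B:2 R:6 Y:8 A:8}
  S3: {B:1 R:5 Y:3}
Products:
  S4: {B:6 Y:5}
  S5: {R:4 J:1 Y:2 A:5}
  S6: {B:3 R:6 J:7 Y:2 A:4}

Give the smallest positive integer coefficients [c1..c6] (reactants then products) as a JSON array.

B: 3·7+1·2+4·1 = 27 | 4·6+5·0+1·3 = 27
R: 3·0+1·6+4·5 = 26 | 4·0+5·4+1·6 = 26
J: 3·4+1·0+4·0 = 12 | 4·0+5·1+1·7 = 12
Y: 3·4+1·8+4·3 = 32 | 4·5+5·2+1·2 = 32
A: 3·7+1·8+4·0 = 29 | 4·0+5·5+1·4 = 29
gcd(3,1,4,4,5,1) = 1

Coefficients: [3, 1, 4, 4, 5, 1]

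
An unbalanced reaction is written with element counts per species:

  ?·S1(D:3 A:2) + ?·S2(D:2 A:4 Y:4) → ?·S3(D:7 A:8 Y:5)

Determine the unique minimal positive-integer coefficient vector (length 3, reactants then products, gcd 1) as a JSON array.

D: 6·3+5·2 = 28 | 4·7 = 28
A: 6·2+5·4 = 32 | 4·8 = 32
Y: 6·0+5·4 = 20 | 4·5 = 20
gcd(6,5,4) = 1

Coefficients: [6, 5, 4]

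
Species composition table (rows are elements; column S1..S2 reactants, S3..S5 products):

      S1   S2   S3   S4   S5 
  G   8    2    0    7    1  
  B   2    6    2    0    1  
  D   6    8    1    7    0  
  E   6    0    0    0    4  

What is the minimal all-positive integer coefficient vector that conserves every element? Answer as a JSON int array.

G: 4·8+1·2 = 34 | 4·0+4·7+6·1 = 34
B: 4·2+1·6 = 14 | 4·2+4·0+6·1 = 14
D: 4·6+1·8 = 32 | 4·1+4·7+6·0 = 32
E: 4·6+1·0 = 24 | 4·0+4·0+6·4 = 24
gcd(4,1,4,4,6) = 1

Coefficients: [4, 1, 4, 4, 6]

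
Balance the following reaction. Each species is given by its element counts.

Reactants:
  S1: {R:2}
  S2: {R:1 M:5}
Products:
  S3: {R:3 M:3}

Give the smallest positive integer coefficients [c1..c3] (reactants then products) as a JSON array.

Coefficients: [6, 3, 5]

R: 6·2+3·1 = 15 | 5·3 = 15
M: 6·0+3·5 = 15 | 5·3 = 15
gcd(6,3,5) = 1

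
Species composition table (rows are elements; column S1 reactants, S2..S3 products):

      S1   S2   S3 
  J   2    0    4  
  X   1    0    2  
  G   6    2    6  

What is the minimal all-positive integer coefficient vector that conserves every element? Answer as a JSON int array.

J: 2·2 = 4 | 3·0+1·4 = 4
X: 2·1 = 2 | 3·0+1·2 = 2
G: 2·6 = 12 | 3·2+1·6 = 12
gcd(2,3,1) = 1

Coefficients: [2, 3, 1]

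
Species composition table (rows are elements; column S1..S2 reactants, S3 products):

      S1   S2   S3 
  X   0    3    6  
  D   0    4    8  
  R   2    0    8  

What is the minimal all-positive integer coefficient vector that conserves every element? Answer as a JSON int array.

Coefficients: [4, 2, 1]

X: 4·0+2·3 = 6 | 1·6 = 6
D: 4·0+2·4 = 8 | 1·8 = 8
R: 4·2+2·0 = 8 | 1·8 = 8
gcd(4,2,1) = 1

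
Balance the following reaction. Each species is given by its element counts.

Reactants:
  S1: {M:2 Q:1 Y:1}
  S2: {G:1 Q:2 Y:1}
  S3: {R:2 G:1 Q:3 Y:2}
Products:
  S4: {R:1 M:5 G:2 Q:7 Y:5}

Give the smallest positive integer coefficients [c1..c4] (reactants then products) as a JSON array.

R: 5·0+3·0+1·2 = 2 | 2·1 = 2
M: 5·2+3·0+1·0 = 10 | 2·5 = 10
G: 5·0+3·1+1·1 = 4 | 2·2 = 4
Q: 5·1+3·2+1·3 = 14 | 2·7 = 14
Y: 5·1+3·1+1·2 = 10 | 2·5 = 10
gcd(5,3,1,2) = 1

Coefficients: [5, 3, 1, 2]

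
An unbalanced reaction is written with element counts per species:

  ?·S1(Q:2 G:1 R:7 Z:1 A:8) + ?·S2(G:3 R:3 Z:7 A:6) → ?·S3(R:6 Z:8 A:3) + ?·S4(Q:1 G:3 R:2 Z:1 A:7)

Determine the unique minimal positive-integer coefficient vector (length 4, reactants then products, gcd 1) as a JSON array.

Coefficients: [3, 5, 4, 6]

Q: 3·2+5·0 = 6 | 4·0+6·1 = 6
G: 3·1+5·3 = 18 | 4·0+6·3 = 18
R: 3·7+5·3 = 36 | 4·6+6·2 = 36
Z: 3·1+5·7 = 38 | 4·8+6·1 = 38
A: 3·8+5·6 = 54 | 4·3+6·7 = 54
gcd(3,5,4,6) = 1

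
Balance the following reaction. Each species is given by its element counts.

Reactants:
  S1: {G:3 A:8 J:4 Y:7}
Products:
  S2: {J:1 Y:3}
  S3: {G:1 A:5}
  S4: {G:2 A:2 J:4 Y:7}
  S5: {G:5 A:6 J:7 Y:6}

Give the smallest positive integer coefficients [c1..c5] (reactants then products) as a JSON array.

Coefficients: [5, 5, 6, 2, 1]

G: 5·3 = 15 | 5·0+6·1+2·2+1·5 = 15
A: 5·8 = 40 | 5·0+6·5+2·2+1·6 = 40
J: 5·4 = 20 | 5·1+6·0+2·4+1·7 = 20
Y: 5·7 = 35 | 5·3+6·0+2·7+1·6 = 35
gcd(5,5,6,2,1) = 1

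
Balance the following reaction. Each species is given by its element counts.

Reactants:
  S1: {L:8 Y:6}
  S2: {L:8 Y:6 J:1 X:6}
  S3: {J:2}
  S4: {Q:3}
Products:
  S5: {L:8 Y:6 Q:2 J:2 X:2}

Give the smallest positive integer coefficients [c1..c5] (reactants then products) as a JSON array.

L: 4·8+2·8+5·0+4·0 = 48 | 6·8 = 48
Y: 4·6+2·6+5·0+4·0 = 36 | 6·6 = 36
Q: 4·0+2·0+5·0+4·3 = 12 | 6·2 = 12
J: 4·0+2·1+5·2+4·0 = 12 | 6·2 = 12
X: 4·0+2·6+5·0+4·0 = 12 | 6·2 = 12
gcd(4,2,5,4,6) = 1

Coefficients: [4, 2, 5, 4, 6]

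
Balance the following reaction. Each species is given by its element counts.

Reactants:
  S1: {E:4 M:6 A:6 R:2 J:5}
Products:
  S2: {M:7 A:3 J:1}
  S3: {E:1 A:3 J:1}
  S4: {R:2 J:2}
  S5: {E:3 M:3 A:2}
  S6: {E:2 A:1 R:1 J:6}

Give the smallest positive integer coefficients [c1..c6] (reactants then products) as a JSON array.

E: 6·4 = 24 | 3·0+5·1+5·0+5·3+2·2 = 24
M: 6·6 = 36 | 3·7+5·0+5·0+5·3+2·0 = 36
A: 6·6 = 36 | 3·3+5·3+5·0+5·2+2·1 = 36
R: 6·2 = 12 | 3·0+5·0+5·2+5·0+2·1 = 12
J: 6·5 = 30 | 3·1+5·1+5·2+5·0+2·6 = 30
gcd(6,3,5,5,5,2) = 1

Coefficients: [6, 3, 5, 5, 5, 2]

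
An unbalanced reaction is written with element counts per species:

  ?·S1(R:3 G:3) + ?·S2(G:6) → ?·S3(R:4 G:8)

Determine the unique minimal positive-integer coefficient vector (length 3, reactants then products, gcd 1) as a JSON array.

R: 4·3+2·0 = 12 | 3·4 = 12
G: 4·3+2·6 = 24 | 3·8 = 24
gcd(4,2,3) = 1

Coefficients: [4, 2, 3]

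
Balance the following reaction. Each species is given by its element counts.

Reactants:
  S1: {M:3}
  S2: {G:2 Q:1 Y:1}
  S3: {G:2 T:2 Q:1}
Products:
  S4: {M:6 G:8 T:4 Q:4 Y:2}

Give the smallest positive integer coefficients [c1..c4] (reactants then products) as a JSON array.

M: 2·3+2·0+2·0 = 6 | 1·6 = 6
G: 2·0+2·2+2·2 = 8 | 1·8 = 8
T: 2·0+2·0+2·2 = 4 | 1·4 = 4
Q: 2·0+2·1+2·1 = 4 | 1·4 = 4
Y: 2·0+2·1+2·0 = 2 | 1·2 = 2
gcd(2,2,2,1) = 1

Coefficients: [2, 2, 2, 1]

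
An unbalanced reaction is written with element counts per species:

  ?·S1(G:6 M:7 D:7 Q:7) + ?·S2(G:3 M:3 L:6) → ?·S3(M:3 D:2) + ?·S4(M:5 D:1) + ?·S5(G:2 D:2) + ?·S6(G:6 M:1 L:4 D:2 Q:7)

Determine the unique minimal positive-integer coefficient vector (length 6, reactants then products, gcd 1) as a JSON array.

Coefficients: [3, 2, 3, 3, 3, 3]

G: 3·6+2·3 = 24 | 3·0+3·0+3·2+3·6 = 24
M: 3·7+2·3 = 27 | 3·3+3·5+3·0+3·1 = 27
L: 3·0+2·6 = 12 | 3·0+3·0+3·0+3·4 = 12
D: 3·7+2·0 = 21 | 3·2+3·1+3·2+3·2 = 21
Q: 3·7+2·0 = 21 | 3·0+3·0+3·0+3·7 = 21
gcd(3,2,3,3,3,3) = 1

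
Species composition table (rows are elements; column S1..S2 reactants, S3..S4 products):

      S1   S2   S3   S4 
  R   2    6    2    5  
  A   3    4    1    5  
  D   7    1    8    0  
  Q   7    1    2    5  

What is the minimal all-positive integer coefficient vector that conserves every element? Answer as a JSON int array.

R: 5·2+5·6 = 40 | 5·2+6·5 = 40
A: 5·3+5·4 = 35 | 5·1+6·5 = 35
D: 5·7+5·1 = 40 | 5·8+6·0 = 40
Q: 5·7+5·1 = 40 | 5·2+6·5 = 40
gcd(5,5,5,6) = 1

Coefficients: [5, 5, 5, 6]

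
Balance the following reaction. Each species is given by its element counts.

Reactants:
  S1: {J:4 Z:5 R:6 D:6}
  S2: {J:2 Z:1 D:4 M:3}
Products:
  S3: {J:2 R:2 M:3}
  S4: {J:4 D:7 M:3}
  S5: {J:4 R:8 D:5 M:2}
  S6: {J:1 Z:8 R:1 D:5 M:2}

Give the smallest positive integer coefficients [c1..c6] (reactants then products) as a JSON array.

Coefficients: [2, 6, 1, 3, 1, 2]

J: 2·4+6·2 = 20 | 1·2+3·4+1·4+2·1 = 20
Z: 2·5+6·1 = 16 | 1·0+3·0+1·0+2·8 = 16
R: 2·6+6·0 = 12 | 1·2+3·0+1·8+2·1 = 12
D: 2·6+6·4 = 36 | 1·0+3·7+1·5+2·5 = 36
M: 2·0+6·3 = 18 | 1·3+3·3+1·2+2·2 = 18
gcd(2,6,1,3,1,2) = 1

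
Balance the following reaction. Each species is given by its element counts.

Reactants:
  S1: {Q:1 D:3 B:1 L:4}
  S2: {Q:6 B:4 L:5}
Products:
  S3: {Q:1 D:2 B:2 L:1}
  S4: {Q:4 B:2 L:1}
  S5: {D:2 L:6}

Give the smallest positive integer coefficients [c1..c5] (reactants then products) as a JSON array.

Q: 6·1+3·6 = 24 | 4·1+5·4+5·0 = 24
D: 6·3+3·0 = 18 | 4·2+5·0+5·2 = 18
B: 6·1+3·4 = 18 | 4·2+5·2+5·0 = 18
L: 6·4+3·5 = 39 | 4·1+5·1+5·6 = 39
gcd(6,3,4,5,5) = 1

Coefficients: [6, 3, 4, 5, 5]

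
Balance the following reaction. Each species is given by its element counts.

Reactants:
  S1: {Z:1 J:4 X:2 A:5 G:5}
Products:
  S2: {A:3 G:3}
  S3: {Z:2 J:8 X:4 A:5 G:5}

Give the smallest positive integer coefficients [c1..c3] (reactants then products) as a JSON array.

Coefficients: [6, 5, 3]

Z: 6·1 = 6 | 5·0+3·2 = 6
J: 6·4 = 24 | 5·0+3·8 = 24
X: 6·2 = 12 | 5·0+3·4 = 12
A: 6·5 = 30 | 5·3+3·5 = 30
G: 6·5 = 30 | 5·3+3·5 = 30
gcd(6,5,3) = 1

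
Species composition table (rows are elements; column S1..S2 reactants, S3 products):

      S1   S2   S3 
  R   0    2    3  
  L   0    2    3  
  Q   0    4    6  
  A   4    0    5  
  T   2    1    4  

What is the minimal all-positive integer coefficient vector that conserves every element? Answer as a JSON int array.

Coefficients: [5, 6, 4]

R: 5·0+6·2 = 12 | 4·3 = 12
L: 5·0+6·2 = 12 | 4·3 = 12
Q: 5·0+6·4 = 24 | 4·6 = 24
A: 5·4+6·0 = 20 | 4·5 = 20
T: 5·2+6·1 = 16 | 4·4 = 16
gcd(5,6,4) = 1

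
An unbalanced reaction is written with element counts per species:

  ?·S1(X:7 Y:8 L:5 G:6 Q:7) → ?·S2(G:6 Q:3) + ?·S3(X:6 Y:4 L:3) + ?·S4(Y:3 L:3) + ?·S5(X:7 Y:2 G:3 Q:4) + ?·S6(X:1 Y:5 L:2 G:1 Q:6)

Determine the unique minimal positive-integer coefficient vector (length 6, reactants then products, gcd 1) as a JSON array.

Coefficients: [6, 4, 3, 5, 3, 3]

X: 6·7 = 42 | 4·0+3·6+5·0+3·7+3·1 = 42
Y: 6·8 = 48 | 4·0+3·4+5·3+3·2+3·5 = 48
L: 6·5 = 30 | 4·0+3·3+5·3+3·0+3·2 = 30
G: 6·6 = 36 | 4·6+3·0+5·0+3·3+3·1 = 36
Q: 6·7 = 42 | 4·3+3·0+5·0+3·4+3·6 = 42
gcd(6,4,3,5,3,3) = 1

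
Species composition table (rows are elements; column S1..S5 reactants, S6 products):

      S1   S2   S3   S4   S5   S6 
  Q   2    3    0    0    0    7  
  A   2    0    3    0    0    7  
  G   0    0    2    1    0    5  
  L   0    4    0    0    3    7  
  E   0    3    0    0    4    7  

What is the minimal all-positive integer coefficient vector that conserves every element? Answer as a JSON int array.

Coefficients: [2, 1, 1, 3, 1, 1]

Q: 2·2+1·3+1·0+3·0+1·0 = 7 | 1·7 = 7
A: 2·2+1·0+1·3+3·0+1·0 = 7 | 1·7 = 7
G: 2·0+1·0+1·2+3·1+1·0 = 5 | 1·5 = 5
L: 2·0+1·4+1·0+3·0+1·3 = 7 | 1·7 = 7
E: 2·0+1·3+1·0+3·0+1·4 = 7 | 1·7 = 7
gcd(2,1,1,3,1,1) = 1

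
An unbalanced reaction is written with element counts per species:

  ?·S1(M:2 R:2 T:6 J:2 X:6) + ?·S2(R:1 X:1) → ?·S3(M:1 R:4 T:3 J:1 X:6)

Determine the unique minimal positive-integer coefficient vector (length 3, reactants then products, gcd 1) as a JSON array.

Coefficients: [1, 6, 2]

M: 1·2+6·0 = 2 | 2·1 = 2
R: 1·2+6·1 = 8 | 2·4 = 8
T: 1·6+6·0 = 6 | 2·3 = 6
J: 1·2+6·0 = 2 | 2·1 = 2
X: 1·6+6·1 = 12 | 2·6 = 12
gcd(1,6,2) = 1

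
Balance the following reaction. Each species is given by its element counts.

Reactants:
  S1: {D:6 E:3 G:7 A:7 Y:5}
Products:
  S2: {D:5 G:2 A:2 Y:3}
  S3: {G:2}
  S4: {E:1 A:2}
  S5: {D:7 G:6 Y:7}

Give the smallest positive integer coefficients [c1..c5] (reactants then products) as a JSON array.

Coefficients: [2, 1, 3, 6, 1]

D: 2·6 = 12 | 1·5+3·0+6·0+1·7 = 12
E: 2·3 = 6 | 1·0+3·0+6·1+1·0 = 6
G: 2·7 = 14 | 1·2+3·2+6·0+1·6 = 14
A: 2·7 = 14 | 1·2+3·0+6·2+1·0 = 14
Y: 2·5 = 10 | 1·3+3·0+6·0+1·7 = 10
gcd(2,1,3,6,1) = 1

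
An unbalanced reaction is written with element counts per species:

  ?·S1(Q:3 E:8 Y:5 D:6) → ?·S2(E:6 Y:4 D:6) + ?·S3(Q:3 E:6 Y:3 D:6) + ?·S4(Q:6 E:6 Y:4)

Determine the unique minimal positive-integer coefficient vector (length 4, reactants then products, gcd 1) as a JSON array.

Q: 3·3 = 9 | 2·0+1·3+1·6 = 9
E: 3·8 = 24 | 2·6+1·6+1·6 = 24
Y: 3·5 = 15 | 2·4+1·3+1·4 = 15
D: 3·6 = 18 | 2·6+1·6+1·0 = 18
gcd(3,2,1,1) = 1

Coefficients: [3, 2, 1, 1]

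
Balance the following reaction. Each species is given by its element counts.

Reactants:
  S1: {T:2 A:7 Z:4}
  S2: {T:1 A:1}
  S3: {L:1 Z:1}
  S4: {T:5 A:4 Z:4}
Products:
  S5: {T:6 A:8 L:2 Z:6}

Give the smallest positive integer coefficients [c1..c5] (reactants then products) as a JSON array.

Coefficients: [1, 5, 4, 1, 2]

T: 1·2+5·1+4·0+1·5 = 12 | 2·6 = 12
A: 1·7+5·1+4·0+1·4 = 16 | 2·8 = 16
L: 1·0+5·0+4·1+1·0 = 4 | 2·2 = 4
Z: 1·4+5·0+4·1+1·4 = 12 | 2·6 = 12
gcd(1,5,4,1,2) = 1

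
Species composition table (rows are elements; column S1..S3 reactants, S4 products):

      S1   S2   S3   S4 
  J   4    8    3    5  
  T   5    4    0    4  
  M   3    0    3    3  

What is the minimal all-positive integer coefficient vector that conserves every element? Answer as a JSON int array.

Coefficients: [4, 1, 2, 6]

J: 4·4+1·8+2·3 = 30 | 6·5 = 30
T: 4·5+1·4+2·0 = 24 | 6·4 = 24
M: 4·3+1·0+2·3 = 18 | 6·3 = 18
gcd(4,1,2,6) = 1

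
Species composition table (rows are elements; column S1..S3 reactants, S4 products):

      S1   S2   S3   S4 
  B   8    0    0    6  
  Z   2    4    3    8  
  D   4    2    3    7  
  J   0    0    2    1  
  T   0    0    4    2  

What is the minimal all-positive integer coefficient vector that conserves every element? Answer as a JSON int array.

B: 3·8+5·0+2·0 = 24 | 4·6 = 24
Z: 3·2+5·4+2·3 = 32 | 4·8 = 32
D: 3·4+5·2+2·3 = 28 | 4·7 = 28
J: 3·0+5·0+2·2 = 4 | 4·1 = 4
T: 3·0+5·0+2·4 = 8 | 4·2 = 8
gcd(3,5,2,4) = 1

Coefficients: [3, 5, 2, 4]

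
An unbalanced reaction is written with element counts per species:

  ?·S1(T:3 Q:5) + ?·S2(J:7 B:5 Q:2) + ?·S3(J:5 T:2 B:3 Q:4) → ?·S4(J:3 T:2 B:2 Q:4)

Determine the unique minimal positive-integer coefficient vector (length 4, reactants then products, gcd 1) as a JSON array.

Coefficients: [2, 1, 1, 4]

J: 2·0+1·7+1·5 = 12 | 4·3 = 12
T: 2·3+1·0+1·2 = 8 | 4·2 = 8
B: 2·0+1·5+1·3 = 8 | 4·2 = 8
Q: 2·5+1·2+1·4 = 16 | 4·4 = 16
gcd(2,1,1,4) = 1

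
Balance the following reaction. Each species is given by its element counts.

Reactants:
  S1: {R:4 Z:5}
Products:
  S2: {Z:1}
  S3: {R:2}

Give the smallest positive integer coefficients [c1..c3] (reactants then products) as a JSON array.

Coefficients: [1, 5, 2]

R: 1·4 = 4 | 5·0+2·2 = 4
Z: 1·5 = 5 | 5·1+2·0 = 5
gcd(1,5,2) = 1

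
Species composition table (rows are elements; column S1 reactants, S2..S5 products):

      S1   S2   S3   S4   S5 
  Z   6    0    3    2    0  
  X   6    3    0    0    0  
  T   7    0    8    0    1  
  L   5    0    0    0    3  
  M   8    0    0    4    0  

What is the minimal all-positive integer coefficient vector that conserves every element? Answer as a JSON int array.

Coefficients: [3, 6, 2, 6, 5]

Z: 3·6 = 18 | 6·0+2·3+6·2+5·0 = 18
X: 3·6 = 18 | 6·3+2·0+6·0+5·0 = 18
T: 3·7 = 21 | 6·0+2·8+6·0+5·1 = 21
L: 3·5 = 15 | 6·0+2·0+6·0+5·3 = 15
M: 3·8 = 24 | 6·0+2·0+6·4+5·0 = 24
gcd(3,6,2,6,5) = 1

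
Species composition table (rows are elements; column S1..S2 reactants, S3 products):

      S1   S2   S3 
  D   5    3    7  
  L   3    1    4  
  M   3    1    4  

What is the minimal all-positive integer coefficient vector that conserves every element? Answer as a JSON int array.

Coefficients: [5, 1, 4]

D: 5·5+1·3 = 28 | 4·7 = 28
L: 5·3+1·1 = 16 | 4·4 = 16
M: 5·3+1·1 = 16 | 4·4 = 16
gcd(5,1,4) = 1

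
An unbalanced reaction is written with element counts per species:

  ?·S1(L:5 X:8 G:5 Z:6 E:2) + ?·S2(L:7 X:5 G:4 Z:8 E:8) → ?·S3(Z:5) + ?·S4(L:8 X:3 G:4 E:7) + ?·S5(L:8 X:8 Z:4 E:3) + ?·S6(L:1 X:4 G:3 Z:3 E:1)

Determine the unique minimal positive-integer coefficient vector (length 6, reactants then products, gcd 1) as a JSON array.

L: 3·5+2·7 = 29 | 3·0+2·8+1·8+5·1 = 29
X: 3·8+2·5 = 34 | 3·0+2·3+1·8+5·4 = 34
G: 3·5+2·4 = 23 | 3·0+2·4+1·0+5·3 = 23
Z: 3·6+2·8 = 34 | 3·5+2·0+1·4+5·3 = 34
E: 3·2+2·8 = 22 | 3·0+2·7+1·3+5·1 = 22
gcd(3,2,3,2,1,5) = 1

Coefficients: [3, 2, 3, 2, 1, 5]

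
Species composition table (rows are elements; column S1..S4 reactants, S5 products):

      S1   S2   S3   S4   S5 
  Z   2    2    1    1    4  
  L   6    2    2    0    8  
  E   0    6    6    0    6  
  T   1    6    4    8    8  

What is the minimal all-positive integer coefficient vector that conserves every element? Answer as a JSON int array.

Z: 6·2+5·2+1·1+1·1 = 24 | 6·4 = 24
L: 6·6+5·2+1·2+1·0 = 48 | 6·8 = 48
E: 6·0+5·6+1·6+1·0 = 36 | 6·6 = 36
T: 6·1+5·6+1·4+1·8 = 48 | 6·8 = 48
gcd(6,5,1,1,6) = 1

Coefficients: [6, 5, 1, 1, 6]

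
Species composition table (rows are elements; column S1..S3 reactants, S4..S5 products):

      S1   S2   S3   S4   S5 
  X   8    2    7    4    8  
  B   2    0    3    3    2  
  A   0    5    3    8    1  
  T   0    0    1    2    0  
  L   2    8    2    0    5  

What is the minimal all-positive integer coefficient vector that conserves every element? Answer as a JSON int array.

Coefficients: [3, 2, 4, 2, 6]

X: 3·8+2·2+4·7 = 56 | 2·4+6·8 = 56
B: 3·2+2·0+4·3 = 18 | 2·3+6·2 = 18
A: 3·0+2·5+4·3 = 22 | 2·8+6·1 = 22
T: 3·0+2·0+4·1 = 4 | 2·2+6·0 = 4
L: 3·2+2·8+4·2 = 30 | 2·0+6·5 = 30
gcd(3,2,4,2,6) = 1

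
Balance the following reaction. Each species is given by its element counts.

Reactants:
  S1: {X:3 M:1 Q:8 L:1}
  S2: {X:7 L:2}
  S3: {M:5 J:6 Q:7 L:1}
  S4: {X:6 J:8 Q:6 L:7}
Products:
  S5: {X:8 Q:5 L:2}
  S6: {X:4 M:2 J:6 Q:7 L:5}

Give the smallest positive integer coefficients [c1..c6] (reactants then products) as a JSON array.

X: 5·3+5·7+1·0+3·6 = 68 | 6·8+5·4 = 68
M: 5·1+5·0+1·5+3·0 = 10 | 6·0+5·2 = 10
J: 5·0+5·0+1·6+3·8 = 30 | 6·0+5·6 = 30
Q: 5·8+5·0+1·7+3·6 = 65 | 6·5+5·7 = 65
L: 5·1+5·2+1·1+3·7 = 37 | 6·2+5·5 = 37
gcd(5,5,1,3,6,5) = 1

Coefficients: [5, 5, 1, 3, 6, 5]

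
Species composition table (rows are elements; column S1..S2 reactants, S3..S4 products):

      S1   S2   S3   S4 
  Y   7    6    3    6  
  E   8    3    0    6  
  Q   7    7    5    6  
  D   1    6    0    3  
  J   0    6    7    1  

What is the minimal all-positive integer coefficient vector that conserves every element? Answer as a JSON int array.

Coefficients: [3, 2, 1, 5]

Y: 3·7+2·6 = 33 | 1·3+5·6 = 33
E: 3·8+2·3 = 30 | 1·0+5·6 = 30
Q: 3·7+2·7 = 35 | 1·5+5·6 = 35
D: 3·1+2·6 = 15 | 1·0+5·3 = 15
J: 3·0+2·6 = 12 | 1·7+5·1 = 12
gcd(3,2,1,5) = 1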